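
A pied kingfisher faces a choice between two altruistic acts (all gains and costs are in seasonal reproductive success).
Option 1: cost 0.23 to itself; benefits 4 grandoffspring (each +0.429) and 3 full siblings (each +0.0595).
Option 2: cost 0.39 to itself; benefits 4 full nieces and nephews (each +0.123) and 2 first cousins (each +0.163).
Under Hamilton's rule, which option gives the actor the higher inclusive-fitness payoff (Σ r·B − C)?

Option 1: r to a grandoffspring = 0.25.
Option 1: r to a full sibling = 0.5.
Option 1: Σ r·B − C = (4·0.25·0.429 + 3·0.5·0.0595) − 0.23 = 0.28825.
Option 2: r to a full niece or nephew = 0.25.
Option 2: r to a first cousin = 0.125.
Option 2: Σ r·B − C = (4·0.25·0.123 + 2·0.125·0.163) − 0.39 = -0.22625.
Option 1 has the higher net inclusive-fitness payoff.

Option 1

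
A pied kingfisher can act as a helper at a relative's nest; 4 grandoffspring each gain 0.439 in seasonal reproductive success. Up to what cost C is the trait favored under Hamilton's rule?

r to a grandoffspring = 1/4 (two parent–offspring links: r = (1/2)^2 = 1/4).
Hamilton's rule: n·r·B > C, so the trait is favored while C < n·r·B = 4·0.25·0.439 = 0.439.

0.439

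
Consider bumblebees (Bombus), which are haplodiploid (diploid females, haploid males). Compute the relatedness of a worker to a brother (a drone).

Her haploid brother carries none of their father's genes and a random half of their mother's genome; that half matches the maternal half of her own genome with probability 1/2: r = 1/2 · 1/2 = 1/4.

0.25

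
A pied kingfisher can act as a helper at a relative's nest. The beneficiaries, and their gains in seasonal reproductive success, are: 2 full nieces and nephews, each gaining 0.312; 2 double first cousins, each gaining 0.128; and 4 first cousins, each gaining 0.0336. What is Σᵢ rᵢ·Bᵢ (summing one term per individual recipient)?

0.2368

r to a full niece or nephew = 1/4 (full aunt/uncle↔niece/nephew: two paths of length 3 through the shared grandparent pair: r = 2·(1/2)^3 = 1/4).
r to a double first cousin = 1/4 (double first cousins share both grandparent pairs — four paths of length 4: r = 4·(1/2)^4 = 1/4).
r to a first cousin = 1/8 (first cousins share one grandparent pair — two paths of length 4: r = 2·(1/2)^4 = 1/8).
Summing one r·B term per recipient: 2·0.25·0.312 + 2·0.25·0.128 + 4·0.125·0.0336 = 0.2368.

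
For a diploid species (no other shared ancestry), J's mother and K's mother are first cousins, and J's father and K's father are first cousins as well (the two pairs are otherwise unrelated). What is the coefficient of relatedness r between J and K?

0.0625

Independent pedigree routes through distinct common ancestors add.
J and K are related in two ways: second cousins through their mothers (r = 1/32) and second cousins through their fathers (r = 1/32).
r = 1/32 + 1/32 = 1/16 = 0.0625.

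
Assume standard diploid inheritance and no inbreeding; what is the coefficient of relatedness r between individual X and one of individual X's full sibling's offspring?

0.25

Each parent–offspring link contributes a factor of 1/2, and independent paths through distinct common ancestors add.
Full aunt/uncle↔niece/nephew: two paths of length 3 through the shared grandparent pair: r = 2·(1/2)^3 = 1/4.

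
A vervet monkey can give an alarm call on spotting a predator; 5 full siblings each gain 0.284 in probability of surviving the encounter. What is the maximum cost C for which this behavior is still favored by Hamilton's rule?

0.71

r to a full sibling = 1/2 (full sibs share both parents — two paths of length 2: r = 2·(1/2)^2 = 1/2).
Hamilton's rule: n·r·B > C, so the trait is favored while C < n·r·B = 5·0.5·0.284 = 0.71.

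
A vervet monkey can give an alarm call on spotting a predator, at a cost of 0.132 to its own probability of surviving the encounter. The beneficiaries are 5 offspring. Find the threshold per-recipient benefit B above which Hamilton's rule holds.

r to an offspring = 0.5 (one parent–offspring link: r = (1/2)^1 = 1/2).
Hamilton's rule with n recipients of equal r: n·r·B > C, so B > C/(n·r) = 0.132/(5·0.5) = 0.0528.

0.0528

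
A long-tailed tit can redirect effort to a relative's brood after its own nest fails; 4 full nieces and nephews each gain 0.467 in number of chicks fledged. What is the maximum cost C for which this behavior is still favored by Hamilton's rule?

0.467

r to a full niece or nephew = 0.25 (full aunt/uncle↔niece/nephew: two paths of length 3 through the shared grandparent pair: r = 2·(1/2)^3 = 1/4).
Hamilton's rule: n·r·B > C, so the trait is favored while C < n·r·B = 4·0.25·0.467 = 0.467.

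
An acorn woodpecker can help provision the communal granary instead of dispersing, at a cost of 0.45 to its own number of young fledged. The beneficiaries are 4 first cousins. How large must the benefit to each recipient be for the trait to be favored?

r to a first cousin = 1/8 (first cousins share one grandparent pair — two paths of length 4: r = 2·(1/2)^4 = 1/8).
Hamilton's rule with n recipients of equal r: n·r·B > C, so B > C/(n·r) = 0.45/(4·0.125) = 0.9.

0.9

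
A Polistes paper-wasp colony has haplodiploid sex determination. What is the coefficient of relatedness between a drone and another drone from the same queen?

Haploid brothers each carry a random half of the queen's diploid genome, so on average they share half: r = 1/2.

0.5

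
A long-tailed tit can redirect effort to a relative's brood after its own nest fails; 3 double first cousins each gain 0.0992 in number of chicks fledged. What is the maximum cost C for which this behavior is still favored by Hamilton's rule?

0.0744

r to a double first cousin = 0.25 (double first cousins share both grandparent pairs — four paths of length 4: r = 4·(1/2)^4 = 1/4).
Hamilton's rule: n·r·B > C, so the trait is favored while C < n·r·B = 3·0.25·0.0992 = 0.0744.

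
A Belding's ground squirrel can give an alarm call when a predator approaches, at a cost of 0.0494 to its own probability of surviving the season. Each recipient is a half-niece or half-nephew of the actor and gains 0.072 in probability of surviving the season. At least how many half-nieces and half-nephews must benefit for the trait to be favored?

6

r to a half-niece or half-nephew = 1/8 (half-aunt/uncle↔niece/nephew: one path of length 3: r = (1/2)^3 = 1/8).
Hamilton's rule: n·r·B > C  ⇒  n > C/(r·B) = 0.0494/(0.125·0.072) = 5.489.
The smallest integer exceeding 5.489 is 6.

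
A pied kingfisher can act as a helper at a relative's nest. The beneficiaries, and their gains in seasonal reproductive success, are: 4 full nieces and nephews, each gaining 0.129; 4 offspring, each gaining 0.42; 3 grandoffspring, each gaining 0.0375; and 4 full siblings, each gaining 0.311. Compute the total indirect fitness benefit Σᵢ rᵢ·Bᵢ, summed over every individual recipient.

r to a full niece or nephew = 0.25 (full aunt/uncle↔niece/nephew: two paths of length 3 through the shared grandparent pair: r = 2·(1/2)^3 = 1/4).
r to an offspring = 0.5 (one parent–offspring link: r = (1/2)^1 = 1/2).
r to a grandoffspring = 0.25 (two parent–offspring links: r = (1/2)^2 = 1/4).
r to a full sibling = 0.5 (full sibs share both parents — two paths of length 2: r = 2·(1/2)^2 = 1/2).
Summing one r·B term per recipient: 4·0.25·0.129 + 4·0.5·0.42 + 3·0.25·0.0375 + 4·0.5·0.311 = 1.619125.

1.619125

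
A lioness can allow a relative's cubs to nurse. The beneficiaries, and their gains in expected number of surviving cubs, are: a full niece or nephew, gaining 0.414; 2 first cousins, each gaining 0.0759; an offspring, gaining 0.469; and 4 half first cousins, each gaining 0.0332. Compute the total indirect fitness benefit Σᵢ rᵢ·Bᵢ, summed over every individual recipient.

r to a full niece or nephew = 0.25 (full aunt/uncle↔niece/nephew: two paths of length 3 through the shared grandparent pair: r = 2·(1/2)^3 = 1/4).
r to a first cousin = 0.125 (first cousins share one grandparent pair — two paths of length 4: r = 2·(1/2)^4 = 1/8).
r to an offspring = 0.5 (one parent–offspring link: r = (1/2)^1 = 1/2).
r to a half first cousin = 1/16 (half first cousins share one grandparent — one path of length 4: r = (1/2)^4 = 1/16).
Summing one r·B term per recipient: 1·0.25·0.414 + 2·0.125·0.0759 + 1·0.5·0.469 + 4·0.0625·0.0332 = 0.365275.

0.365275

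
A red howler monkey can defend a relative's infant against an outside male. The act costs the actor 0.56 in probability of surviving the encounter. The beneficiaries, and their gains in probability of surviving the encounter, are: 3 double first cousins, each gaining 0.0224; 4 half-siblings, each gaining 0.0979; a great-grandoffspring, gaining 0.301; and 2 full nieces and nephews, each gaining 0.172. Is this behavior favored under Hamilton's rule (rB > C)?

Hamilton's rule: the trait is favored when the sum of r·B over every recipient exceeds the actor's cost C.
r to a double first cousin = 1/4 (double first cousins share both grandparent pairs — four paths of length 4: r = 4·(1/2)^4 = 1/4).
r to a half-sibling = 1/4 (half-sibs share one parent — one path of length 2: r = (1/2)^2 = 1/4).
r to a great-grandoffspring = 0.125 (three parent–offspring links: r = (1/2)^3 = 1/8).
r to a full niece or nephew = 1/4 (full aunt/uncle↔niece/nephew: two paths of length 3 through the shared grandparent pair: r = 2·(1/2)^3 = 1/4).
Summing one r·B term per recipient: 3·0.25·0.0224 + 4·0.25·0.0979 + 1·0.125·0.301 + 2·0.25·0.172 = 0.238325.
0.238325 < 0.56: the indirect benefit is less than the cost.

No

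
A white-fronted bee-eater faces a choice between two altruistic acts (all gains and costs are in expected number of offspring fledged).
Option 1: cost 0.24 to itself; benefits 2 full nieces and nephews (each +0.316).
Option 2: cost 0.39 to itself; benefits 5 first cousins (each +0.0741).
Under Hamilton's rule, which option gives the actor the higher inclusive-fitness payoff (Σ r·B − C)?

Option 1

Option 1: r to a full niece or nephew = 0.25.
Option 1: Σ r·B − C = (2·0.25·0.316) − 0.24 = -0.082.
Option 2: r to a first cousin = 0.125.
Option 2: Σ r·B − C = (5·0.125·0.0741) − 0.39 = -0.3436875.
Option 1 has the higher net inclusive-fitness payoff.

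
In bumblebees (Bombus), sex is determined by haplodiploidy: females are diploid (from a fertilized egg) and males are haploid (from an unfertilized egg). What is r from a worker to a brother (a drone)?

Her haploid brother carries none of their father's genes and a random half of their mother's genome; that half matches the maternal half of her own genome with probability 1/2: r = 1/2 · 1/2 = 1/4.

0.25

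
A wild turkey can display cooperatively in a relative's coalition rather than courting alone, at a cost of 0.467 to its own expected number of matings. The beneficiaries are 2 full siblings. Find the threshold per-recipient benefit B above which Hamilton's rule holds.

r to a full sibling = 1/2 (full sibs share both parents — two paths of length 2: r = 2·(1/2)^2 = 1/2).
Hamilton's rule with n recipients of equal r: n·r·B > C, so B > C/(n·r) = 0.467/(2·0.5) = 0.467.

0.467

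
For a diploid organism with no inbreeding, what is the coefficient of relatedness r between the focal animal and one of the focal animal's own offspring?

Each parent–offspring link contributes a factor of 1/2, and independent paths through distinct common ancestors add.
One parent–offspring link: r = (1/2)^1 = 1/2.

0.5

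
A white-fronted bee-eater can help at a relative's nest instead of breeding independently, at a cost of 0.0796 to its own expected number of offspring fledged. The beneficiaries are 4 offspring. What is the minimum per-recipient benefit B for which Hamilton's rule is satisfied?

r to an offspring = 1/2 (one parent–offspring link: r = (1/2)^1 = 1/2).
Hamilton's rule with n recipients of equal r: n·r·B > C, so B > C/(n·r) = 0.0796/(4·0.5) = 0.0398.

0.0398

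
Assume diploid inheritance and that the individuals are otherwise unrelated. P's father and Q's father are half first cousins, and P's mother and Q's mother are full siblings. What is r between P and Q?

Relatedness sums over independent paths through distinct common ancestors.
P and Q are related in two ways: half second cousins through their fathers (r = 1/64) and first cousins through their mothers (r = 1/8).
r = 1/64 + 1/8 = 0.140625.

0.140625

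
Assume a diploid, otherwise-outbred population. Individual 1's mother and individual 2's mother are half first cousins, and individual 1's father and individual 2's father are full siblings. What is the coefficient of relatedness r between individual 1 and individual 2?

0.140625

With two independent routes of shared ancestry, r is the sum of the two contributions.
Individual 1 and individual 2 are related in two ways: half second cousins through their mothers (r = 1/64) and first cousins through their fathers (r = 1/8).
r = 1/64 + 1/8 = 0.140625.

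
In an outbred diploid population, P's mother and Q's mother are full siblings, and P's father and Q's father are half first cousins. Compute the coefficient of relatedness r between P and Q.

0.140625

Independent pedigree routes through distinct common ancestors add.
P and Q are related in two ways: first cousins through their mothers (r = 1/8) and half second cousins through their fathers (r = 1/64).
r = 1/8 + 1/64 = 9/64 = 0.140625.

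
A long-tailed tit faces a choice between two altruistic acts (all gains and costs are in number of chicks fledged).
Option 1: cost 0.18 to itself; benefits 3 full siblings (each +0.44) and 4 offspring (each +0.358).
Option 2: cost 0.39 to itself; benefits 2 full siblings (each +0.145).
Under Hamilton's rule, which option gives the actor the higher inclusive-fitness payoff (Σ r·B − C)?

Option 1: r to a full sibling = 0.5.
Option 1: r to an offspring = 0.5.
Option 1: Σ r·B − C = (3·0.5·0.44 + 4·0.5·0.358) − 0.18 = 1.196.
Option 2: r to a full sibling = 0.5.
Option 2: Σ r·B − C = (2·0.5·0.145) − 0.39 = -0.245.
Option 1 has the higher net inclusive-fitness payoff.

Option 1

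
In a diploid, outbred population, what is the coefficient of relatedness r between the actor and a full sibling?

0.5

Each parent–offspring link contributes a factor of 1/2, and independent paths through distinct common ancestors add.
Full sibs share both parents — two paths of length 2: r = 2·(1/2)^2 = 1/2.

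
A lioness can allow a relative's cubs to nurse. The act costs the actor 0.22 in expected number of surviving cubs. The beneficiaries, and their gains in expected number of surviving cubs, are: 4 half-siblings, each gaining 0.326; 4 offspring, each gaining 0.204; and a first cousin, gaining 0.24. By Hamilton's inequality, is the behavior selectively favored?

Hamilton's rule: the trait is favored when the sum of r·B over every recipient exceeds the actor's cost C.
r to a half-sibling = 0.25 (half-sibs share one parent — one path of length 2: r = (1/2)^2 = 1/4).
r to an offspring = 1/2 (one parent–offspring link: r = (1/2)^1 = 1/2).
r to a first cousin = 0.125 (first cousins share one grandparent pair — two paths of length 4: r = 2·(1/2)^4 = 1/8).
Summing one r·B term per recipient: 4·0.25·0.326 + 4·0.5·0.204 + 1·0.125·0.24 = 0.764.
0.764 > 0.22: the indirect benefit exceeds the cost.

Yes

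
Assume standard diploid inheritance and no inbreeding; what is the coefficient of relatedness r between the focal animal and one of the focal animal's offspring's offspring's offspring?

Each parent–offspring link contributes a factor of 1/2, and independent paths through distinct common ancestors add.
Three parent–offspring links: r = (1/2)^3 = 1/8.

0.125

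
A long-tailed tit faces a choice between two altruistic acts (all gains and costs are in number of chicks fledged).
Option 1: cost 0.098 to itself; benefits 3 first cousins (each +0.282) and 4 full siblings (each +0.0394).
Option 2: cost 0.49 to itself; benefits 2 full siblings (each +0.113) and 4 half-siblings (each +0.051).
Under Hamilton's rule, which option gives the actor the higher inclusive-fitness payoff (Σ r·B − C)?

Option 1: r to a first cousin = 0.125.
Option 1: r to a full sibling = 0.5.
Option 1: Σ r·B − C = (3·0.125·0.282 + 4·0.5·0.0394) − 0.098 = 0.08655.
Option 2: r to a full sibling = 0.5.
Option 2: r to a half-sibling = 0.25.
Option 2: Σ r·B − C = (2·0.5·0.113 + 4·0.25·0.051) − 0.49 = -0.326.
Option 1 has the higher net inclusive-fitness payoff.

Option 1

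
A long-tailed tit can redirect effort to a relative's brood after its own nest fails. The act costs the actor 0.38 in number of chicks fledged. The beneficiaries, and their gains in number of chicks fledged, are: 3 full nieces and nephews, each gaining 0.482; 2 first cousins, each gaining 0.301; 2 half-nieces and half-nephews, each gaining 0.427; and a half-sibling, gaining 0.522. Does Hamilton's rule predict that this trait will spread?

Hamilton's rule: the trait is favored when the sum of r·B over every recipient exceeds the actor's cost C.
r to a full niece or nephew = 1/4 (full aunt/uncle↔niece/nephew: two paths of length 3 through the shared grandparent pair: r = 2·(1/2)^3 = 1/4).
r to a first cousin = 0.125 (first cousins share one grandparent pair — two paths of length 4: r = 2·(1/2)^4 = 1/8).
r to a half-niece or half-nephew = 0.125 (half-aunt/uncle↔niece/nephew: one path of length 3: r = (1/2)^3 = 1/8).
r to a half-sibling = 0.25 (half-sibs share one parent — one path of length 2: r = (1/2)^2 = 1/4).
Summing one r·B term per recipient: 3·0.25·0.482 + 2·0.125·0.301 + 2·0.125·0.427 + 1·0.25·0.522 = 0.674.
0.674 > 0.38: the indirect benefit exceeds the cost.

Yes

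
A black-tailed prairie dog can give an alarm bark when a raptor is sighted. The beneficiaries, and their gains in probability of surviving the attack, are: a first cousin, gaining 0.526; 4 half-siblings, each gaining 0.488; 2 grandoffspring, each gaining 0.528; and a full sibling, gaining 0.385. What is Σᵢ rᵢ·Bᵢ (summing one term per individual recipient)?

1.01025

r to a first cousin = 1/8 (first cousins share one grandparent pair — two paths of length 4: r = 2·(1/2)^4 = 1/8).
r to a half-sibling = 1/4 (half-sibs share one parent — one path of length 2: r = (1/2)^2 = 1/4).
r to a grandoffspring = 0.25 (two parent–offspring links: r = (1/2)^2 = 1/4).
r to a full sibling = 1/2 (full sibs share both parents — two paths of length 2: r = 2·(1/2)^2 = 1/2).
Summing one r·B term per recipient: 1·0.125·0.526 + 4·0.25·0.488 + 2·0.25·0.528 + 1·0.5·0.385 = 1.01025.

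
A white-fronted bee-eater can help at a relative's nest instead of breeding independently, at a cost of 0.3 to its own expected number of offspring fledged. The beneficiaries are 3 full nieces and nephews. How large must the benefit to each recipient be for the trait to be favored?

r to a full niece or nephew = 1/4 (full aunt/uncle↔niece/nephew: two paths of length 3 through the shared grandparent pair: r = 2·(1/2)^3 = 1/4).
Hamilton's rule with n recipients of equal r: n·r·B > C, so B > C/(n·r) = 0.3/(3·0.25) = 0.4.

0.4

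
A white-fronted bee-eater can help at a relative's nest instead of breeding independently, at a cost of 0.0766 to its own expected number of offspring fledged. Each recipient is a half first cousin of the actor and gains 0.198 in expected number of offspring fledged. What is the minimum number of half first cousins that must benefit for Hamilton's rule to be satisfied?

7

r to a half first cousin = 0.0625 (half first cousins share one grandparent — one path of length 4: r = (1/2)^4 = 1/16).
Hamilton's rule: n·r·B > C  ⇒  n > C/(r·B) = 0.0766/(0.0625·0.198) = 6.19.
The smallest integer exceeding 6.19 is 7.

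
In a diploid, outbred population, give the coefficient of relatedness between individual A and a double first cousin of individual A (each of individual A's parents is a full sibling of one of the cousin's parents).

Each parent–offspring link contributes a factor of 1/2, and independent paths through distinct common ancestors add.
Double first cousins share both grandparent pairs — four paths of length 4: r = 4·(1/2)^4 = 1/4.

0.25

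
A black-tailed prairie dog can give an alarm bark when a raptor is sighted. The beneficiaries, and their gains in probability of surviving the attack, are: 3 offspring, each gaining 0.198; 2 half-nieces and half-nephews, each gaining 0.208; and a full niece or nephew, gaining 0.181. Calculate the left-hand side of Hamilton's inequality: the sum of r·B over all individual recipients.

r to an offspring = 0.5 (one parent–offspring link: r = (1/2)^1 = 1/2).
r to a half-niece or half-nephew = 1/8 (half-aunt/uncle↔niece/nephew: one path of length 3: r = (1/2)^3 = 1/8).
r to a full niece or nephew = 1/4 (full aunt/uncle↔niece/nephew: two paths of length 3 through the shared grandparent pair: r = 2·(1/2)^3 = 1/4).
Summing one r·B term per recipient: 3·0.5·0.198 + 2·0.125·0.208 + 1·0.25·0.181 = 0.39425.

0.39425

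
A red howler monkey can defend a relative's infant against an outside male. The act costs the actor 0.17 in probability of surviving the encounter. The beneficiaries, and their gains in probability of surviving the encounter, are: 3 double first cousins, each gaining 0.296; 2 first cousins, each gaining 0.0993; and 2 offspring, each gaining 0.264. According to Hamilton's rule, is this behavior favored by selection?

Yes

Hamilton's rule: the trait is favored when the sum of r·B over every recipient exceeds the actor's cost C.
r to a double first cousin = 1/4 (double first cousins share both grandparent pairs — four paths of length 4: r = 4·(1/2)^4 = 1/4).
r to a first cousin = 0.125 (first cousins share one grandparent pair — two paths of length 4: r = 2·(1/2)^4 = 1/8).
r to an offspring = 0.5 (one parent–offspring link: r = (1/2)^1 = 1/2).
Summing one r·B term per recipient: 3·0.25·0.296 + 2·0.125·0.0993 + 2·0.5·0.264 = 0.510825.
0.510825 > 0.17: the indirect benefit exceeds the cost.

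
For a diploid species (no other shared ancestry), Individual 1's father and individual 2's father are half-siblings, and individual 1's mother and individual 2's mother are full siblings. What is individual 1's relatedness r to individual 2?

0.1875

Wright's path rule: contributions from independent ancestry routes add.
Individual 1 and individual 2 are related in two ways: half first cousins through their fathers (r = 1/16) and first cousins through their mothers (r = 1/8).
r = 1/16 + 1/8 = 3/16 = 0.1875.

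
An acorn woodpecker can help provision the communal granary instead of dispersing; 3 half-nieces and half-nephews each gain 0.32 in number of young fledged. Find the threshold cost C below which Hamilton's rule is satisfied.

0.12

r to a half-niece or half-nephew = 0.125 (half-aunt/uncle↔niece/nephew: one path of length 3: r = (1/2)^3 = 1/8).
Hamilton's rule: n·r·B > C, so the trait is favored while C < n·r·B = 3·0.125·0.32 = 0.12.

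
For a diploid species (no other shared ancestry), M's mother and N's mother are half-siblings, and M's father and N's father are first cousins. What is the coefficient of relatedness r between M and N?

0.09375

Relatedness sums over independent paths through distinct common ancestors.
M and N are related in two ways: half first cousins through their mothers (r = 1/16) and second cousins through their fathers (r = 1/32).
r = 1/16 + 1/32 = 0.09375.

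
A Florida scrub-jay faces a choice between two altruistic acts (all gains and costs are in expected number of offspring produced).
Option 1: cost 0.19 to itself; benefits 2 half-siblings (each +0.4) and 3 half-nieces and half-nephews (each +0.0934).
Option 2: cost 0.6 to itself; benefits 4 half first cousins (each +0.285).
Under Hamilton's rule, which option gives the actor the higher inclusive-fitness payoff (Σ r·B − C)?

Option 1

Option 1: r to a half-sibling = 0.25.
Option 1: r to a half-niece or half-nephew = 0.125.
Option 1: Σ r·B − C = (2·0.25·0.4 + 3·0.125·0.0934) − 0.19 = 0.045025.
Option 2: r to a half first cousin = 0.0625.
Option 2: Σ r·B − C = (4·0.0625·0.285) − 0.6 = -0.52875.
Option 1 has the higher net inclusive-fitness payoff.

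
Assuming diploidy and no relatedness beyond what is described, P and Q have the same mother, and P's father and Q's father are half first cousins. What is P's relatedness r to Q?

Relatedness sums over independent paths through distinct common ancestors.
P and Q are related in two ways: half-sibs through their shared mother (r = 1/4) and half second cousins through their fathers (r = 1/64).
r = 1/4 + 1/64 = 17/64 = 0.265625.

0.265625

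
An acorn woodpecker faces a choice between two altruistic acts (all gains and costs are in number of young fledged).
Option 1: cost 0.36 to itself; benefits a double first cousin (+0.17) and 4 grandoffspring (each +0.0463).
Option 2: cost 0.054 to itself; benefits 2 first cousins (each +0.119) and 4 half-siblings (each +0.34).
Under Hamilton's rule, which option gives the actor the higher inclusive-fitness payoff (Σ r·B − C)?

Option 1: r to a double first cousin = 0.25.
Option 1: r to a grandoffspring = 0.25.
Option 1: Σ r·B − C = (1·0.25·0.17 + 4·0.25·0.0463) − 0.36 = -0.2712.
Option 2: r to a first cousin = 0.125.
Option 2: r to a half-sibling = 0.25.
Option 2: Σ r·B − C = (2·0.125·0.119 + 4·0.25·0.34) − 0.054 = 0.31575.
Option 2 has the higher net inclusive-fitness payoff.

Option 2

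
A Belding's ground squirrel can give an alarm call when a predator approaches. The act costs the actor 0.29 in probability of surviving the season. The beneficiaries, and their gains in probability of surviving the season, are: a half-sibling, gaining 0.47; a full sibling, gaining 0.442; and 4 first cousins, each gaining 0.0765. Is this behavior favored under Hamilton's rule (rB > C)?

Yes

Hamilton's rule: the trait is favored when the sum of r·B over every recipient exceeds the actor's cost C.
r to a half-sibling = 0.25 (half-sibs share one parent — one path of length 2: r = (1/2)^2 = 1/4).
r to a full sibling = 0.5 (full sibs share both parents — two paths of length 2: r = 2·(1/2)^2 = 1/2).
r to a first cousin = 0.125 (first cousins share one grandparent pair — two paths of length 4: r = 2·(1/2)^4 = 1/8).
Summing one r·B term per recipient: 1·0.25·0.47 + 1·0.5·0.442 + 4·0.125·0.0765 = 0.37675.
0.37675 > 0.29: the indirect benefit exceeds the cost.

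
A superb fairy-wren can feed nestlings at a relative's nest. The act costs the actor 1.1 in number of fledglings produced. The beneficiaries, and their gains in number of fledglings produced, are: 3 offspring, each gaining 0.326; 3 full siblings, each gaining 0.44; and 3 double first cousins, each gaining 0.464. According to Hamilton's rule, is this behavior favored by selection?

Yes

Hamilton's rule: the trait is favored when the sum of r·B over every recipient exceeds the actor's cost C.
r to an offspring = 0.5 (one parent–offspring link: r = (1/2)^1 = 1/2).
r to a full sibling = 0.5 (full sibs share both parents — two paths of length 2: r = 2·(1/2)^2 = 1/2).
r to a double first cousin = 0.25 (double first cousins share both grandparent pairs — four paths of length 4: r = 4·(1/2)^4 = 1/4).
Summing one r·B term per recipient: 3·0.5·0.326 + 3·0.5·0.44 + 3·0.25·0.464 = 1.497.
1.497 > 1.1: the indirect benefit exceeds the cost.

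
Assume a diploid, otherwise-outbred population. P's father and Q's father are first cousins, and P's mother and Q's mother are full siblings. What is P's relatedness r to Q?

Wright's path rule: contributions from independent ancestry routes add.
P and Q are related in two ways: second cousins through their fathers (r = 1/32) and first cousins through their mothers (r = 1/8).
r = 1/32 + 1/8 = 5/32 = 0.15625.

0.15625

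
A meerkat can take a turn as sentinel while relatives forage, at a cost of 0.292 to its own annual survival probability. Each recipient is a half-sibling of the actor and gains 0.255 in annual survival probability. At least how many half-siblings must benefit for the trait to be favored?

r to a half-sibling = 1/4 (half-sibs share one parent — one path of length 2: r = (1/2)^2 = 1/4).
Hamilton's rule: n·r·B > C  ⇒  n > C/(r·B) = 0.292/(0.25·0.255) = 4.58.
The smallest integer exceeding 4.58 is 5.

5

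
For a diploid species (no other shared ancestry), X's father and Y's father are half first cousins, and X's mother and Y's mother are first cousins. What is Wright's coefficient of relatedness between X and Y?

0.046875

Independent pedigree routes through distinct common ancestors add.
X and Y are related in two ways: half second cousins through their fathers (r = 1/64) and second cousins through their mothers (r = 1/32).
r = 1/64 + 1/32 = 0.046875.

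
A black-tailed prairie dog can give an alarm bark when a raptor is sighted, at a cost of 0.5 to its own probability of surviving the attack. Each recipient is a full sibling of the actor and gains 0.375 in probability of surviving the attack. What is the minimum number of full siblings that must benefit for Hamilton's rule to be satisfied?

r to a full sibling = 1/2 (full sibs share both parents — two paths of length 2: r = 2·(1/2)^2 = 1/2).
Hamilton's rule: n·r·B > C  ⇒  n > C/(r·B) = 0.5/(0.5·0.375) = 2.667.
The smallest integer exceeding 2.667 is 3.

3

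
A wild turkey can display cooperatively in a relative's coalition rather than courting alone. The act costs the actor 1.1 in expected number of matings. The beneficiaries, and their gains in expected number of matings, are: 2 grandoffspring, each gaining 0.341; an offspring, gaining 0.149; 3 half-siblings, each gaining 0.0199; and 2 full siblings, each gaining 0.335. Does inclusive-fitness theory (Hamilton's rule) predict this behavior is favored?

No

Hamilton's rule: the trait is favored when the sum of r·B over every recipient exceeds the actor's cost C.
r to a grandoffspring = 0.25 (two parent–offspring links: r = (1/2)^2 = 1/4).
r to an offspring = 0.5 (one parent–offspring link: r = (1/2)^1 = 1/2).
r to a half-sibling = 1/4 (half-sibs share one parent — one path of length 2: r = (1/2)^2 = 1/4).
r to a full sibling = 0.5 (full sibs share both parents — two paths of length 2: r = 2·(1/2)^2 = 1/2).
Summing one r·B term per recipient: 2·0.25·0.341 + 1·0.5·0.149 + 3·0.25·0.0199 + 2·0.5·0.335 = 0.594925.
0.594925 < 1.1: the indirect benefit is less than the cost.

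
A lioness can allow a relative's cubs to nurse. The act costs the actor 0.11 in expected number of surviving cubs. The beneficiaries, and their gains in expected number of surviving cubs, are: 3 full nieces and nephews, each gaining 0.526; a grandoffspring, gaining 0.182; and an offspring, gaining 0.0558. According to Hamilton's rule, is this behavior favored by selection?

Yes

Hamilton's rule: the trait is favored when the sum of r·B over every recipient exceeds the actor's cost C.
r to a full niece or nephew = 0.25 (full aunt/uncle↔niece/nephew: two paths of length 3 through the shared grandparent pair: r = 2·(1/2)^3 = 1/4).
r to a grandoffspring = 1/4 (two parent–offspring links: r = (1/2)^2 = 1/4).
r to an offspring = 0.5 (one parent–offspring link: r = (1/2)^1 = 1/2).
Summing one r·B term per recipient: 3·0.25·0.526 + 1·0.25·0.182 + 1·0.5·0.0558 = 0.4679.
0.4679 > 0.11: the indirect benefit exceeds the cost.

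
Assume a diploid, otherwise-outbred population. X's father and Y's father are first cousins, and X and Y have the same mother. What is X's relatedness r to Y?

0.28125

Relatedness sums over independent paths through distinct common ancestors.
X and Y are related in two ways: second cousins through their fathers (r = 1/32) and half-sibs through their shared mother (r = 1/4).
r = 1/32 + 1/4 = 0.28125.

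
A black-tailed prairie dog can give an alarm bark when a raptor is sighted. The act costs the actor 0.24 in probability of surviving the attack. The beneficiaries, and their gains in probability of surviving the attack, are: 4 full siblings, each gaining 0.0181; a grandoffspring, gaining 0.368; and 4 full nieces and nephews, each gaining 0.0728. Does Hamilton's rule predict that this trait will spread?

Hamilton's rule: the trait is favored when the sum of r·B over every recipient exceeds the actor's cost C.
r to a full sibling = 1/2 (full sibs share both parents — two paths of length 2: r = 2·(1/2)^2 = 1/2).
r to a grandoffspring = 1/4 (two parent–offspring links: r = (1/2)^2 = 1/4).
r to a full niece or nephew = 1/4 (full aunt/uncle↔niece/nephew: two paths of length 3 through the shared grandparent pair: r = 2·(1/2)^3 = 1/4).
Summing one r·B term per recipient: 4·0.5·0.0181 + 1·0.25·0.368 + 4·0.25·0.0728 = 0.201.
0.201 < 0.24: the indirect benefit is less than the cost.

No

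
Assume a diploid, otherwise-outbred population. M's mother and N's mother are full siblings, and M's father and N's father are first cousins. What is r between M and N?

With two independent routes of shared ancestry, r is the sum of the two contributions.
M and N are related in two ways: first cousins through their mothers (r = 1/8) and second cousins through their fathers (r = 1/32).
r = 1/8 + 1/32 = 5/32 = 0.15625.

0.15625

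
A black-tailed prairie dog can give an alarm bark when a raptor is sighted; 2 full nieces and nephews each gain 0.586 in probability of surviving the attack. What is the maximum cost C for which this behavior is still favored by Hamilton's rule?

r to a full niece or nephew = 1/4 (full aunt/uncle↔niece/nephew: two paths of length 3 through the shared grandparent pair: r = 2·(1/2)^3 = 1/4).
Hamilton's rule: n·r·B > C, so the trait is favored while C < n·r·B = 2·0.25·0.586 = 0.293.

0.293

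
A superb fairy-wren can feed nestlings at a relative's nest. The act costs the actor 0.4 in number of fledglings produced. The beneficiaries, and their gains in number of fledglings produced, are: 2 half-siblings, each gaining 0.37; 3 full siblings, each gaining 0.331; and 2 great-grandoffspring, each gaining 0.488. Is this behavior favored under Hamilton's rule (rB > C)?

Hamilton's rule: the trait is favored when the sum of r·B over every recipient exceeds the actor's cost C.
r to a half-sibling = 0.25 (half-sibs share one parent — one path of length 2: r = (1/2)^2 = 1/4).
r to a full sibling = 0.5 (full sibs share both parents — two paths of length 2: r = 2·(1/2)^2 = 1/2).
r to a great-grandoffspring = 1/8 (three parent–offspring links: r = (1/2)^3 = 1/8).
Summing one r·B term per recipient: 2·0.25·0.37 + 3·0.5·0.331 + 2·0.125·0.488 = 0.8035.
0.8035 > 0.4: the indirect benefit exceeds the cost.

Yes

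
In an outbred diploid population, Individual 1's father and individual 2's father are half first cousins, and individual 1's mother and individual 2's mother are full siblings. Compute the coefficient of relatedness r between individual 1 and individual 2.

0.140625

With two independent routes of shared ancestry, r is the sum of the two contributions.
Individual 1 and individual 2 are related in two ways: half second cousins through their fathers (r = 1/64) and first cousins through their mothers (r = 1/8).
r = 1/64 + 1/8 = 9/64 = 0.140625.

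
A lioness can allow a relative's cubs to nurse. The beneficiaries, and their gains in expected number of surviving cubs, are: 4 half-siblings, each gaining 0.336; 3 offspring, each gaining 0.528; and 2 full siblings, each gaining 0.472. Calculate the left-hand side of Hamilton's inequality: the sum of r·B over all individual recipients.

r to a half-sibling = 1/4 (half-sibs share one parent — one path of length 2: r = (1/2)^2 = 1/4).
r to an offspring = 0.5 (one parent–offspring link: r = (1/2)^1 = 1/2).
r to a full sibling = 1/2 (full sibs share both parents — two paths of length 2: r = 2·(1/2)^2 = 1/2).
Summing one r·B term per recipient: 4·0.25·0.336 + 3·0.5·0.528 + 2·0.5·0.472 = 1.6.

1.6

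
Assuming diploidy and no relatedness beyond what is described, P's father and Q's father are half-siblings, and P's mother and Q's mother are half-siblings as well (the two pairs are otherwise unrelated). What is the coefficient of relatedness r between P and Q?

0.125

Relatedness sums over independent paths through distinct common ancestors.
P and Q are related in two ways: half first cousins through their fathers (r = 1/16) and half first cousins through their mothers (r = 1/16).
r = 1/16 + 1/16 = 1/8 = 0.125.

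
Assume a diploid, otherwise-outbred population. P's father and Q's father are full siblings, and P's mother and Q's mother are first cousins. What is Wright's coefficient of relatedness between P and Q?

Wright's path rule: contributions from independent ancestry routes add.
P and Q are related in two ways: first cousins through their fathers (r = 1/8) and second cousins through their mothers (r = 1/32).
r = 1/8 + 1/32 = 5/32 = 0.15625.

0.15625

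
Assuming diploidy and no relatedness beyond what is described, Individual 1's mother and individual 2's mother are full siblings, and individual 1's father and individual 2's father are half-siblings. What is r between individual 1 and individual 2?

Relatedness sums over independent paths through distinct common ancestors.
Individual 1 and individual 2 are related in two ways: first cousins through their mothers (r = 1/8) and half first cousins through their fathers (r = 1/16).
r = 1/8 + 1/16 = 0.1875.

0.1875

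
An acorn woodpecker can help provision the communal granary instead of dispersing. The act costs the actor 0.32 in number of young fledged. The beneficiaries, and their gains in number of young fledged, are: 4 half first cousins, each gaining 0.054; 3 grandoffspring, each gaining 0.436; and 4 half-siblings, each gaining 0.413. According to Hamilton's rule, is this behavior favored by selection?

Hamilton's rule: the trait is favored when the sum of r·B over every recipient exceeds the actor's cost C.
r to a half first cousin = 1/16 (half first cousins share one grandparent — one path of length 4: r = (1/2)^4 = 1/16).
r to a grandoffspring = 0.25 (two parent–offspring links: r = (1/2)^2 = 1/4).
r to a half-sibling = 0.25 (half-sibs share one parent — one path of length 2: r = (1/2)^2 = 1/4).
Summing one r·B term per recipient: 4·0.0625·0.054 + 3·0.25·0.436 + 4·0.25·0.413 = 0.7535.
0.7535 > 0.32: the indirect benefit exceeds the cost.

Yes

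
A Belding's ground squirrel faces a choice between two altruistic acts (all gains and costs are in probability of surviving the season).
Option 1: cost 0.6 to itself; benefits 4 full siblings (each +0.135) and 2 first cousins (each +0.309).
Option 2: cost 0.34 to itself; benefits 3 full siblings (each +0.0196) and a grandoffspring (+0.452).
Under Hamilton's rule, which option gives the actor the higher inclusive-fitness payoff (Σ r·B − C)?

Option 1: r to a full sibling = 0.5.
Option 1: r to a first cousin = 0.125.
Option 1: Σ r·B − C = (4·0.5·0.135 + 2·0.125·0.309) − 0.6 = -0.25275.
Option 2: r to a full sibling = 0.5.
Option 2: r to a grandoffspring = 0.25.
Option 2: Σ r·B − C = (3·0.5·0.0196 + 1·0.25·0.452) − 0.34 = -0.1976.
Option 2 has the higher net inclusive-fitness payoff.

Option 2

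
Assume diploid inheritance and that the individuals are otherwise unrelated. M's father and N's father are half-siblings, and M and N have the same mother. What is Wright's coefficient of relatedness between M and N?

0.3125

With two independent routes of shared ancestry, r is the sum of the two contributions.
M and N are related in two ways: half first cousins through their fathers (r = 1/16) and half-sibs through their shared mother (r = 1/4).
r = 1/16 + 1/4 = 0.3125.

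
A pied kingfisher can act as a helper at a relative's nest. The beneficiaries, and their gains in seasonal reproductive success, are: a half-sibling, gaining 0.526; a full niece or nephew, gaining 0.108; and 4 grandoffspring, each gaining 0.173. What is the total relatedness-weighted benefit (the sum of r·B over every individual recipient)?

r to a half-sibling = 0.25 (half-sibs share one parent — one path of length 2: r = (1/2)^2 = 1/4).
r to a full niece or nephew = 0.25 (full aunt/uncle↔niece/nephew: two paths of length 3 through the shared grandparent pair: r = 2·(1/2)^3 = 1/4).
r to a grandoffspring = 1/4 (two parent–offspring links: r = (1/2)^2 = 1/4).
Summing one r·B term per recipient: 1·0.25·0.526 + 1·0.25·0.108 + 4·0.25·0.173 = 0.3315.

0.3315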